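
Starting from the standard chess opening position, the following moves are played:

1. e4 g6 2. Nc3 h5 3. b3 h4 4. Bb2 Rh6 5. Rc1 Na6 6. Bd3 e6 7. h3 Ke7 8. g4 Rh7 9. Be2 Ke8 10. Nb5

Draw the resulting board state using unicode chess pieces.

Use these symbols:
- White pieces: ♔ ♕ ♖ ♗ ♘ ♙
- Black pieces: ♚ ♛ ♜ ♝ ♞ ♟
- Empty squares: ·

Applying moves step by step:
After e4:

♜ ♞ ♝ ♛ ♚ ♝ ♞ ♜
♟ ♟ ♟ ♟ ♟ ♟ ♟ ♟
· · · · · · · ·
· · · · · · · ·
· · · · ♙ · · ·
· · · · · · · ·
♙ ♙ ♙ ♙ · ♙ ♙ ♙
♖ ♘ ♗ ♕ ♔ ♗ ♘ ♖


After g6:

♜ ♞ ♝ ♛ ♚ ♝ ♞ ♜
♟ ♟ ♟ ♟ ♟ ♟ · ♟
· · · · · · ♟ ·
· · · · · · · ·
· · · · ♙ · · ·
· · · · · · · ·
♙ ♙ ♙ ♙ · ♙ ♙ ♙
♖ ♘ ♗ ♕ ♔ ♗ ♘ ♖


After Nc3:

♜ ♞ ♝ ♛ ♚ ♝ ♞ ♜
♟ ♟ ♟ ♟ ♟ ♟ · ♟
· · · · · · ♟ ·
· · · · · · · ·
· · · · ♙ · · ·
· · ♘ · · · · ·
♙ ♙ ♙ ♙ · ♙ ♙ ♙
♖ · ♗ ♕ ♔ ♗ ♘ ♖


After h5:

♜ ♞ ♝ ♛ ♚ ♝ ♞ ♜
♟ ♟ ♟ ♟ ♟ ♟ · ·
· · · · · · ♟ ·
· · · · · · · ♟
· · · · ♙ · · ·
· · ♘ · · · · ·
♙ ♙ ♙ ♙ · ♙ ♙ ♙
♖ · ♗ ♕ ♔ ♗ ♘ ♖


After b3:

♜ ♞ ♝ ♛ ♚ ♝ ♞ ♜
♟ ♟ ♟ ♟ ♟ ♟ · ·
· · · · · · ♟ ·
· · · · · · · ♟
· · · · ♙ · · ·
· ♙ ♘ · · · · ·
♙ · ♙ ♙ · ♙ ♙ ♙
♖ · ♗ ♕ ♔ ♗ ♘ ♖


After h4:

♜ ♞ ♝ ♛ ♚ ♝ ♞ ♜
♟ ♟ ♟ ♟ ♟ ♟ · ·
· · · · · · ♟ ·
· · · · · · · ·
· · · · ♙ · · ♟
· ♙ ♘ · · · · ·
♙ · ♙ ♙ · ♙ ♙ ♙
♖ · ♗ ♕ ♔ ♗ ♘ ♖


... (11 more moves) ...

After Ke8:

♜ · ♝ ♛ ♚ ♝ ♞ ·
♟ ♟ ♟ ♟ · ♟ · ♜
♞ · · · ♟ · ♟ ·
· · · · · · · ·
· · · · ♙ · ♙ ♟
· ♙ ♘ · · · · ♙
♙ ♗ ♙ ♙ ♗ ♙ · ·
· · ♖ ♕ ♔ · ♘ ♖


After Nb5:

♜ · ♝ ♛ ♚ ♝ ♞ ·
♟ ♟ ♟ ♟ · ♟ · ♜
♞ · · · ♟ · ♟ ·
· ♘ · · · · · ·
· · · · ♙ · ♙ ♟
· ♙ · · · · · ♙
♙ ♗ ♙ ♙ ♗ ♙ · ·
· · ♖ ♕ ♔ · ♘ ♖



  a b c d e f g h
  ─────────────────
8│♜ · ♝ ♛ ♚ ♝ ♞ ·│8
7│♟ ♟ ♟ ♟ · ♟ · ♜│7
6│♞ · · · ♟ · ♟ ·│6
5│· ♘ · · · · · ·│5
4│· · · · ♙ · ♙ ♟│4
3│· ♙ · · · · · ♙│3
2│♙ ♗ ♙ ♙ ♗ ♙ · ·│2
1│· · ♖ ♕ ♔ · ♘ ♖│1
  ─────────────────
  a b c d e f g h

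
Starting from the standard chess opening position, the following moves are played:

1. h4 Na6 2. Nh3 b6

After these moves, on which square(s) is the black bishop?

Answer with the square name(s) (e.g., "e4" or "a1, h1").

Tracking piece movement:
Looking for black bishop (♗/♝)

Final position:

  a b c d e f g h
  ─────────────────
8│♜ · ♝ ♛ ♚ ♝ ♞ ♜│8
7│♟ · ♟ ♟ ♟ ♟ ♟ ♟│7
6│♞ ♟ · · · · · ·│6
5│· · · · · · · ·│5
4│· · · · · · · ♙│4
3│· · · · · · · ♘│3
2│♙ ♙ ♙ ♙ ♙ ♙ ♙ ·│2
1│♖ ♘ ♗ ♕ ♔ ♗ · ♖│1
  ─────────────────
  a b c d e f g h


c8, f8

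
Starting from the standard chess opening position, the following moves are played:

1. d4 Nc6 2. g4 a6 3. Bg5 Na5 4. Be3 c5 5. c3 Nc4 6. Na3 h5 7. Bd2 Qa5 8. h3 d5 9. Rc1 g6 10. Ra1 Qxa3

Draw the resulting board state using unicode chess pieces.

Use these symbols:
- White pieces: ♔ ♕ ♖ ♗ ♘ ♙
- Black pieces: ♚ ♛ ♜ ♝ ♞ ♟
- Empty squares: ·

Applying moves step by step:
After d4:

♜ ♞ ♝ ♛ ♚ ♝ ♞ ♜
♟ ♟ ♟ ♟ ♟ ♟ ♟ ♟
· · · · · · · ·
· · · · · · · ·
· · · ♙ · · · ·
· · · · · · · ·
♙ ♙ ♙ · ♙ ♙ ♙ ♙
♖ ♘ ♗ ♕ ♔ ♗ ♘ ♖


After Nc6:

♜ · ♝ ♛ ♚ ♝ ♞ ♜
♟ ♟ ♟ ♟ ♟ ♟ ♟ ♟
· · ♞ · · · · ·
· · · · · · · ·
· · · ♙ · · · ·
· · · · · · · ·
♙ ♙ ♙ · ♙ ♙ ♙ ♙
♖ ♘ ♗ ♕ ♔ ♗ ♘ ♖


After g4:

♜ · ♝ ♛ ♚ ♝ ♞ ♜
♟ ♟ ♟ ♟ ♟ ♟ ♟ ♟
· · ♞ · · · · ·
· · · · · · · ·
· · · ♙ · · ♙ ·
· · · · · · · ·
♙ ♙ ♙ · ♙ ♙ · ♙
♖ ♘ ♗ ♕ ♔ ♗ ♘ ♖


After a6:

♜ · ♝ ♛ ♚ ♝ ♞ ♜
· ♟ ♟ ♟ ♟ ♟ ♟ ♟
♟ · ♞ · · · · ·
· · · · · · · ·
· · · ♙ · · ♙ ·
· · · · · · · ·
♙ ♙ ♙ · ♙ ♙ · ♙
♖ ♘ ♗ ♕ ♔ ♗ ♘ ♖


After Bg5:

♜ · ♝ ♛ ♚ ♝ ♞ ♜
· ♟ ♟ ♟ ♟ ♟ ♟ ♟
♟ · ♞ · · · · ·
· · · · · · ♗ ·
· · · ♙ · · ♙ ·
· · · · · · · ·
♙ ♙ ♙ · ♙ ♙ · ♙
♖ ♘ · ♕ ♔ ♗ ♘ ♖


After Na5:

♜ · ♝ ♛ ♚ ♝ ♞ ♜
· ♟ ♟ ♟ ♟ ♟ ♟ ♟
♟ · · · · · · ·
♞ · · · · · ♗ ·
· · · ♙ · · ♙ ·
· · · · · · · ·
♙ ♙ ♙ · ♙ ♙ · ♙
♖ ♘ · ♕ ♔ ♗ ♘ ♖


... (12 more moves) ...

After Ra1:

♜ · ♝ · ♚ ♝ ♞ ♜
· ♟ · · ♟ ♟ · ·
♟ · · · · · ♟ ·
♛ · ♟ ♟ · · · ♟
· · ♞ ♙ · · ♙ ·
♘ · ♙ · · · · ♙
♙ ♙ · ♗ ♙ ♙ · ·
♖ · · ♕ ♔ ♗ ♘ ♖


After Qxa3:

♜ · ♝ · ♚ ♝ ♞ ♜
· ♟ · · ♟ ♟ · ·
♟ · · · · · ♟ ·
· · ♟ ♟ · · · ♟
· · ♞ ♙ · · ♙ ·
♛ · ♙ · · · · ♙
♙ ♙ · ♗ ♙ ♙ · ·
♖ · · ♕ ♔ ♗ ♘ ♖



  a b c d e f g h
  ─────────────────
8│♜ · ♝ · ♚ ♝ ♞ ♜│8
7│· ♟ · · ♟ ♟ · ·│7
6│♟ · · · · · ♟ ·│6
5│· · ♟ ♟ · · · ♟│5
4│· · ♞ ♙ · · ♙ ·│4
3│♛ · ♙ · · · · ♙│3
2│♙ ♙ · ♗ ♙ ♙ · ·│2
1│♖ · · ♕ ♔ ♗ ♘ ♖│1
  ─────────────────
  a b c d e f g h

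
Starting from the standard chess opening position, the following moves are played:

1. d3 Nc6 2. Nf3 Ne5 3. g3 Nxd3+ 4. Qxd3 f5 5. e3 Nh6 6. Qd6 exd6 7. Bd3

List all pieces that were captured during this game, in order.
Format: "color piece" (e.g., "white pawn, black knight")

Tracking captures:
  Nxd3+: captured white pawn
  Qxd3: captured black knight
  exd6: captured white queen

white pawn, black knight, white queen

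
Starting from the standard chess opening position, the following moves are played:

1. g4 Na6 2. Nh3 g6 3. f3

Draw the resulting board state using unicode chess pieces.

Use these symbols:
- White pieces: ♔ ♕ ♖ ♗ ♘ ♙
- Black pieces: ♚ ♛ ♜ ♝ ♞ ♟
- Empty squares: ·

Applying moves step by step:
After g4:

♜ ♞ ♝ ♛ ♚ ♝ ♞ ♜
♟ ♟ ♟ ♟ ♟ ♟ ♟ ♟
· · · · · · · ·
· · · · · · · ·
· · · · · · ♙ ·
· · · · · · · ·
♙ ♙ ♙ ♙ ♙ ♙ · ♙
♖ ♘ ♗ ♕ ♔ ♗ ♘ ♖


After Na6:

♜ · ♝ ♛ ♚ ♝ ♞ ♜
♟ ♟ ♟ ♟ ♟ ♟ ♟ ♟
♞ · · · · · · ·
· · · · · · · ·
· · · · · · ♙ ·
· · · · · · · ·
♙ ♙ ♙ ♙ ♙ ♙ · ♙
♖ ♘ ♗ ♕ ♔ ♗ ♘ ♖


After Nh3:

♜ · ♝ ♛ ♚ ♝ ♞ ♜
♟ ♟ ♟ ♟ ♟ ♟ ♟ ♟
♞ · · · · · · ·
· · · · · · · ·
· · · · · · ♙ ·
· · · · · · · ♘
♙ ♙ ♙ ♙ ♙ ♙ · ♙
♖ ♘ ♗ ♕ ♔ ♗ · ♖


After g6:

♜ · ♝ ♛ ♚ ♝ ♞ ♜
♟ ♟ ♟ ♟ ♟ ♟ · ♟
♞ · · · · · ♟ ·
· · · · · · · ·
· · · · · · ♙ ·
· · · · · · · ♘
♙ ♙ ♙ ♙ ♙ ♙ · ♙
♖ ♘ ♗ ♕ ♔ ♗ · ♖


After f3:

♜ · ♝ ♛ ♚ ♝ ♞ ♜
♟ ♟ ♟ ♟ ♟ ♟ · ♟
♞ · · · · · ♟ ·
· · · · · · · ·
· · · · · · ♙ ·
· · · · · ♙ · ♘
♙ ♙ ♙ ♙ ♙ · · ♙
♖ ♘ ♗ ♕ ♔ ♗ · ♖



  a b c d e f g h
  ─────────────────
8│♜ · ♝ ♛ ♚ ♝ ♞ ♜│8
7│♟ ♟ ♟ ♟ ♟ ♟ · ♟│7
6│♞ · · · · · ♟ ·│6
5│· · · · · · · ·│5
4│· · · · · · ♙ ·│4
3│· · · · · ♙ · ♘│3
2│♙ ♙ ♙ ♙ ♙ · · ♙│2
1│♖ ♘ ♗ ♕ ♔ ♗ · ♖│1
  ─────────────────
  a b c d e f g h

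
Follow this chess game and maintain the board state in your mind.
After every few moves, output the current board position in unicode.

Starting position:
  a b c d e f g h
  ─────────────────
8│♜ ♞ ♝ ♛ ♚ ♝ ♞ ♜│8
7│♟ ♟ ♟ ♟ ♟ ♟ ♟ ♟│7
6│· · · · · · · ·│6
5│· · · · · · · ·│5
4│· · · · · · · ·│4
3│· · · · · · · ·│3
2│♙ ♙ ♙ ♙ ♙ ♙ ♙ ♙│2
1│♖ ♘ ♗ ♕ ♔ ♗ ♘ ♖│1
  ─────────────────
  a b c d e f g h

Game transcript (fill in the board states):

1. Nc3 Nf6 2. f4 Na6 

  a b c d e f g h
  ─────────────────
8│♜ · ♝ ♛ ♚ ♝ · ♜│8
7│♟ ♟ ♟ ♟ ♟ ♟ ♟ ♟│7
6│♞ · · · · ♞ · ·│6
5│· · · · · · · ·│5
4│· · · · · ♙ · ·│4
3│· · ♘ · · · · ·│3
2│♙ ♙ ♙ ♙ ♙ · ♙ ♙│2
1│♖ · ♗ ♕ ♔ ♗ ♘ ♖│1
  ─────────────────
  a b c d e f g h

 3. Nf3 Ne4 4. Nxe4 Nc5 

  a b c d e f g h
  ─────────────────
8│♜ · ♝ ♛ ♚ ♝ · ♜│8
7│♟ ♟ ♟ ♟ ♟ ♟ ♟ ♟│7
6│· · · · · · · ·│6
5│· · ♞ · · · · ·│5
4│· · · · ♘ ♙ · ·│4
3│· · · · · ♘ · ·│3
2│♙ ♙ ♙ ♙ ♙ · ♙ ♙│2
1│♖ · ♗ ♕ ♔ ♗ · ♖│1
  ─────────────────
  a b c d e f g h

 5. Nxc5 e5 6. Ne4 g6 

  a b c d e f g h
  ─────────────────
8│♜ · ♝ ♛ ♚ ♝ · ♜│8
7│♟ ♟ ♟ ♟ · ♟ · ♟│7
6│· · · · · · ♟ ·│6
5│· · · · ♟ · · ·│5
4│· · · · ♘ ♙ · ·│4
3│· · · · · ♘ · ·│3
2│♙ ♙ ♙ ♙ ♙ · ♙ ♙│2
1│♖ · ♗ ♕ ♔ ♗ · ♖│1
  ─────────────────
  a b c d e f g h

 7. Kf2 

  a b c d e f g h
  ─────────────────
8│♜ · ♝ ♛ ♚ ♝ · ♜│8
7│♟ ♟ ♟ ♟ · ♟ · ♟│7
6│· · · · · · ♟ ·│6
5│· · · · ♟ · · ·│5
4│· · · · ♘ ♙ · ·│4
3│· · · · · ♘ · ·│3
2│♙ ♙ ♙ ♙ ♙ ♔ ♙ ♙│2
1│♖ · ♗ ♕ · ♗ · ♖│1
  ─────────────────
  a b c d e f g h


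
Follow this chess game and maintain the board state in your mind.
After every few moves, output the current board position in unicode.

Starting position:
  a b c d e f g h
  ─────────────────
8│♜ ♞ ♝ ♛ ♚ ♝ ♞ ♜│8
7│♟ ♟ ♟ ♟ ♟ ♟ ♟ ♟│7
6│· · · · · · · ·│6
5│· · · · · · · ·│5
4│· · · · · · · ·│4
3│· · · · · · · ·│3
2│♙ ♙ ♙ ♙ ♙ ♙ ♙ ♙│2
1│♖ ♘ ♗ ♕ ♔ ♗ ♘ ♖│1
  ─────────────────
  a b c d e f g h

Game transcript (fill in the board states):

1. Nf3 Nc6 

  a b c d e f g h
  ─────────────────
8│♜ · ♝ ♛ ♚ ♝ ♞ ♜│8
7│♟ ♟ ♟ ♟ ♟ ♟ ♟ ♟│7
6│· · ♞ · · · · ·│6
5│· · · · · · · ·│5
4│· · · · · · · ·│4
3│· · · · · ♘ · ·│3
2│♙ ♙ ♙ ♙ ♙ ♙ ♙ ♙│2
1│♖ ♘ ♗ ♕ ♔ ♗ · ♖│1
  ─────────────────
  a b c d e f g h

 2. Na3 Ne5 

  a b c d e f g h
  ─────────────────
8│♜ · ♝ ♛ ♚ ♝ ♞ ♜│8
7│♟ ♟ ♟ ♟ ♟ ♟ ♟ ♟│7
6│· · · · · · · ·│6
5│· · · · ♞ · · ·│5
4│· · · · · · · ·│4
3│♘ · · · · ♘ · ·│3
2│♙ ♙ ♙ ♙ ♙ ♙ ♙ ♙│2
1│♖ · ♗ ♕ ♔ ♗ · ♖│1
  ─────────────────
  a b c d e f g h

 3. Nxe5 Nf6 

  a b c d e f g h
  ─────────────────
8│♜ · ♝ ♛ ♚ ♝ · ♜│8
7│♟ ♟ ♟ ♟ ♟ ♟ ♟ ♟│7
6│· · · · · ♞ · ·│6
5│· · · · ♘ · · ·│5
4│· · · · · · · ·│4
3│♘ · · · · · · ·│3
2│♙ ♙ ♙ ♙ ♙ ♙ ♙ ♙│2
1│♖ · ♗ ♕ ♔ ♗ · ♖│1
  ─────────────────
  a b c d e f g h

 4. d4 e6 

  a b c d e f g h
  ─────────────────
8│♜ · ♝ ♛ ♚ ♝ · ♜│8
7│♟ ♟ ♟ ♟ · ♟ ♟ ♟│7
6│· · · · ♟ ♞ · ·│6
5│· · · · ♘ · · ·│5
4│· · · ♙ · · · ·│4
3│♘ · · · · · · ·│3
2│♙ ♙ ♙ · ♙ ♙ ♙ ♙│2
1│♖ · ♗ ♕ ♔ ♗ · ♖│1
  ─────────────────
  a b c d e f g h

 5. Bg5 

  a b c d e f g h
  ─────────────────
8│♜ · ♝ ♛ ♚ ♝ · ♜│8
7│♟ ♟ ♟ ♟ · ♟ ♟ ♟│7
6│· · · · ♟ ♞ · ·│6
5│· · · · ♘ · ♗ ·│5
4│· · · ♙ · · · ·│4
3│♘ · · · · · · ·│3
2│♙ ♙ ♙ · ♙ ♙ ♙ ♙│2
1│♖ · · ♕ ♔ ♗ · ♖│1
  ─────────────────
  a b c d e f g h


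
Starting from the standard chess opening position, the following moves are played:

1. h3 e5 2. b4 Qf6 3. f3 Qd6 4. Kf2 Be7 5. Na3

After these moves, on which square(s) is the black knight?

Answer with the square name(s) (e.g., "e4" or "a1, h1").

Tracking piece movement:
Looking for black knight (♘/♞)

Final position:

  a b c d e f g h
  ─────────────────
8│♜ ♞ ♝ · ♚ · ♞ ♜│8
7│♟ ♟ ♟ ♟ ♝ ♟ ♟ ♟│7
6│· · · ♛ · · · ·│6
5│· · · · ♟ · · ·│5
4│· ♙ · · · · · ·│4
3│♘ · · · · ♙ · ♙│3
2│♙ · ♙ ♙ ♙ ♔ ♙ ·│2
1│♖ · ♗ ♕ · ♗ ♘ ♖│1
  ─────────────────
  a b c d e f g h


b8, g8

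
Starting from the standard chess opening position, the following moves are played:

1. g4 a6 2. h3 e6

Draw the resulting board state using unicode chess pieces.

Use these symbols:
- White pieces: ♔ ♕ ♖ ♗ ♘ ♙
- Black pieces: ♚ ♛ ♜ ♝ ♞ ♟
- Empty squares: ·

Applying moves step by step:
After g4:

♜ ♞ ♝ ♛ ♚ ♝ ♞ ♜
♟ ♟ ♟ ♟ ♟ ♟ ♟ ♟
· · · · · · · ·
· · · · · · · ·
· · · · · · ♙ ·
· · · · · · · ·
♙ ♙ ♙ ♙ ♙ ♙ · ♙
♖ ♘ ♗ ♕ ♔ ♗ ♘ ♖


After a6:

♜ ♞ ♝ ♛ ♚ ♝ ♞ ♜
· ♟ ♟ ♟ ♟ ♟ ♟ ♟
♟ · · · · · · ·
· · · · · · · ·
· · · · · · ♙ ·
· · · · · · · ·
♙ ♙ ♙ ♙ ♙ ♙ · ♙
♖ ♘ ♗ ♕ ♔ ♗ ♘ ♖


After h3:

♜ ♞ ♝ ♛ ♚ ♝ ♞ ♜
· ♟ ♟ ♟ ♟ ♟ ♟ ♟
♟ · · · · · · ·
· · · · · · · ·
· · · · · · ♙ ·
· · · · · · · ♙
♙ ♙ ♙ ♙ ♙ ♙ · ·
♖ ♘ ♗ ♕ ♔ ♗ ♘ ♖


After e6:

♜ ♞ ♝ ♛ ♚ ♝ ♞ ♜
· ♟ ♟ ♟ · ♟ ♟ ♟
♟ · · · ♟ · · ·
· · · · · · · ·
· · · · · · ♙ ·
· · · · · · · ♙
♙ ♙ ♙ ♙ ♙ ♙ · ·
♖ ♘ ♗ ♕ ♔ ♗ ♘ ♖



  a b c d e f g h
  ─────────────────
8│♜ ♞ ♝ ♛ ♚ ♝ ♞ ♜│8
7│· ♟ ♟ ♟ · ♟ ♟ ♟│7
6│♟ · · · ♟ · · ·│6
5│· · · · · · · ·│5
4│· · · · · · ♙ ·│4
3│· · · · · · · ♙│3
2│♙ ♙ ♙ ♙ ♙ ♙ · ·│2
1│♖ ♘ ♗ ♕ ♔ ♗ ♘ ♖│1
  ─────────────────
  a b c d e f g h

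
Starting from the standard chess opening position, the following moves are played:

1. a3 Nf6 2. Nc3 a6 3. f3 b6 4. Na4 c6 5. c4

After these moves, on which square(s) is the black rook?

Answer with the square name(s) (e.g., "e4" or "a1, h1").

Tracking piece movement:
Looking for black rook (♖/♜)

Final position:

  a b c d e f g h
  ─────────────────
8│♜ ♞ ♝ ♛ ♚ ♝ · ♜│8
7│· · · ♟ ♟ ♟ ♟ ♟│7
6│♟ ♟ ♟ · · ♞ · ·│6
5│· · · · · · · ·│5
4│♘ · ♙ · · · · ·│4
3│♙ · · · · ♙ · ·│3
2│· ♙ · ♙ ♙ · ♙ ♙│2
1│♖ · ♗ ♕ ♔ ♗ ♘ ♖│1
  ─────────────────
  a b c d e f g h


a8, h8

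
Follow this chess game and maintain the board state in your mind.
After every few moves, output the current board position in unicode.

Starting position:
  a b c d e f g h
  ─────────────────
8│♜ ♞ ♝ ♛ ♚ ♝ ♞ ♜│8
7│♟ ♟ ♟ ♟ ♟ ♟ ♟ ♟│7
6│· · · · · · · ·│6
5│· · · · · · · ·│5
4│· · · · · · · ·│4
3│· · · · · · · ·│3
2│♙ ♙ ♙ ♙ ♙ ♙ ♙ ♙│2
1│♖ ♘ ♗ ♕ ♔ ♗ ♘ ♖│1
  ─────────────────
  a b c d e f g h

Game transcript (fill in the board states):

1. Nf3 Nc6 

  a b c d e f g h
  ─────────────────
8│♜ · ♝ ♛ ♚ ♝ ♞ ♜│8
7│♟ ♟ ♟ ♟ ♟ ♟ ♟ ♟│7
6│· · ♞ · · · · ·│6
5│· · · · · · · ·│5
4│· · · · · · · ·│4
3│· · · · · ♘ · ·│3
2│♙ ♙ ♙ ♙ ♙ ♙ ♙ ♙│2
1│♖ ♘ ♗ ♕ ♔ ♗ · ♖│1
  ─────────────────
  a b c d e f g h

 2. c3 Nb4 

  a b c d e f g h
  ─────────────────
8│♜ · ♝ ♛ ♚ ♝ ♞ ♜│8
7│♟ ♟ ♟ ♟ ♟ ♟ ♟ ♟│7
6│· · · · · · · ·│6
5│· · · · · · · ·│5
4│· ♞ · · · · · ·│4
3│· · ♙ · · ♘ · ·│3
2│♙ ♙ · ♙ ♙ ♙ ♙ ♙│2
1│♖ ♘ ♗ ♕ ♔ ♗ · ♖│1
  ─────────────────
  a b c d e f g h

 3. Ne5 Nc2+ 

  a b c d e f g h
  ─────────────────
8│♜ · ♝ ♛ ♚ ♝ ♞ ♜│8
7│♟ ♟ ♟ ♟ ♟ ♟ ♟ ♟│7
6│· · · · · · · ·│6
5│· · · · ♘ · · ·│5
4│· · · · · · · ·│4
3│· · ♙ · · · · ·│3
2│♙ ♙ ♞ ♙ ♙ ♙ ♙ ♙│2
1│♖ ♘ ♗ ♕ ♔ ♗ · ♖│1
  ─────────────────
  a b c d e f g h

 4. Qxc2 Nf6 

  a b c d e f g h
  ─────────────────
8│♜ · ♝ ♛ ♚ ♝ · ♜│8
7│♟ ♟ ♟ ♟ ♟ ♟ ♟ ♟│7
6│· · · · · ♞ · ·│6
5│· · · · ♘ · · ·│5
4│· · · · · · · ·│4
3│· · ♙ · · · · ·│3
2│♙ ♙ ♕ ♙ ♙ ♙ ♙ ♙│2
1│♖ ♘ ♗ · ♔ ♗ · ♖│1
  ─────────────────
  a b c d e f g h



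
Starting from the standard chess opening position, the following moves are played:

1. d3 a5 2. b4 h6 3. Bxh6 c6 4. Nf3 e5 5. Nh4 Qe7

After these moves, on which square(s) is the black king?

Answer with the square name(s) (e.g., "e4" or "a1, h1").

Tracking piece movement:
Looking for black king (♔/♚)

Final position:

  a b c d e f g h
  ─────────────────
8│♜ ♞ ♝ · ♚ ♝ ♞ ♜│8
7│· ♟ · ♟ ♛ ♟ ♟ ·│7
6│· · ♟ · · · · ♗│6
5│♟ · · · ♟ · · ·│5
4│· ♙ · · · · · ♘│4
3│· · · ♙ · · · ·│3
2│♙ · ♙ · ♙ ♙ ♙ ♙│2
1│♖ ♘ · ♕ ♔ ♗ · ♖│1
  ─────────────────
  a b c d e f g h


e8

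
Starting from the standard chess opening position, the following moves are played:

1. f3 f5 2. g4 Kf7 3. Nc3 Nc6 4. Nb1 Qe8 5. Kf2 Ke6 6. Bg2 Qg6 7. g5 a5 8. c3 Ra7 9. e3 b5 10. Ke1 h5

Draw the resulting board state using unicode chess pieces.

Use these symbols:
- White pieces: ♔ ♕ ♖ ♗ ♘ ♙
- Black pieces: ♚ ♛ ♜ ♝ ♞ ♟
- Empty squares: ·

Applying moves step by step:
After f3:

♜ ♞ ♝ ♛ ♚ ♝ ♞ ♜
♟ ♟ ♟ ♟ ♟ ♟ ♟ ♟
· · · · · · · ·
· · · · · · · ·
· · · · · · · ·
· · · · · ♙ · ·
♙ ♙ ♙ ♙ ♙ · ♙ ♙
♖ ♘ ♗ ♕ ♔ ♗ ♘ ♖


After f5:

♜ ♞ ♝ ♛ ♚ ♝ ♞ ♜
♟ ♟ ♟ ♟ ♟ · ♟ ♟
· · · · · · · ·
· · · · · ♟ · ·
· · · · · · · ·
· · · · · ♙ · ·
♙ ♙ ♙ ♙ ♙ · ♙ ♙
♖ ♘ ♗ ♕ ♔ ♗ ♘ ♖


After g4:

♜ ♞ ♝ ♛ ♚ ♝ ♞ ♜
♟ ♟ ♟ ♟ ♟ · ♟ ♟
· · · · · · · ·
· · · · · ♟ · ·
· · · · · · ♙ ·
· · · · · ♙ · ·
♙ ♙ ♙ ♙ ♙ · · ♙
♖ ♘ ♗ ♕ ♔ ♗ ♘ ♖


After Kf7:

♜ ♞ ♝ ♛ · ♝ ♞ ♜
♟ ♟ ♟ ♟ ♟ ♚ ♟ ♟
· · · · · · · ·
· · · · · ♟ · ·
· · · · · · ♙ ·
· · · · · ♙ · ·
♙ ♙ ♙ ♙ ♙ · · ♙
♖ ♘ ♗ ♕ ♔ ♗ ♘ ♖


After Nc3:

♜ ♞ ♝ ♛ · ♝ ♞ ♜
♟ ♟ ♟ ♟ ♟ ♚ ♟ ♟
· · · · · · · ·
· · · · · ♟ · ·
· · · · · · ♙ ·
· · ♘ · · ♙ · ·
♙ ♙ ♙ ♙ ♙ · · ♙
♖ · ♗ ♕ ♔ ♗ ♘ ♖


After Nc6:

♜ · ♝ ♛ · ♝ ♞ ♜
♟ ♟ ♟ ♟ ♟ ♚ ♟ ♟
· · ♞ · · · · ·
· · · · · ♟ · ·
· · · · · · ♙ ·
· · ♘ · · ♙ · ·
♙ ♙ ♙ ♙ ♙ · · ♙
♖ · ♗ ♕ ♔ ♗ ♘ ♖


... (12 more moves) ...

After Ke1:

· · ♝ · · ♝ ♞ ♜
♜ · ♟ ♟ ♟ · ♟ ♟
· · ♞ · ♚ · ♛ ·
♟ ♟ · · · ♟ ♙ ·
· · · · · · · ·
· · ♙ · ♙ ♙ · ·
♙ ♙ · ♙ · · ♗ ♙
♖ ♘ ♗ ♕ ♔ · ♘ ♖


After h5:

· · ♝ · · ♝ ♞ ♜
♜ · ♟ ♟ ♟ · ♟ ·
· · ♞ · ♚ · ♛ ·
♟ ♟ · · · ♟ ♙ ♟
· · · · · · · ·
· · ♙ · ♙ ♙ · ·
♙ ♙ · ♙ · · ♗ ♙
♖ ♘ ♗ ♕ ♔ · ♘ ♖



  a b c d e f g h
  ─────────────────
8│· · ♝ · · ♝ ♞ ♜│8
7│♜ · ♟ ♟ ♟ · ♟ ·│7
6│· · ♞ · ♚ · ♛ ·│6
5│♟ ♟ · · · ♟ ♙ ♟│5
4│· · · · · · · ·│4
3│· · ♙ · ♙ ♙ · ·│3
2│♙ ♙ · ♙ · · ♗ ♙│2
1│♖ ♘ ♗ ♕ ♔ · ♘ ♖│1
  ─────────────────
  a b c d e f g h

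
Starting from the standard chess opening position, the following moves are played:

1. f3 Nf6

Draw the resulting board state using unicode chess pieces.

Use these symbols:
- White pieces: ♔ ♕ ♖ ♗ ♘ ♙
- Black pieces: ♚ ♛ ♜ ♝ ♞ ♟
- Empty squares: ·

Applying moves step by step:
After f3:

♜ ♞ ♝ ♛ ♚ ♝ ♞ ♜
♟ ♟ ♟ ♟ ♟ ♟ ♟ ♟
· · · · · · · ·
· · · · · · · ·
· · · · · · · ·
· · · · · ♙ · ·
♙ ♙ ♙ ♙ ♙ · ♙ ♙
♖ ♘ ♗ ♕ ♔ ♗ ♘ ♖


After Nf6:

♜ ♞ ♝ ♛ ♚ ♝ · ♜
♟ ♟ ♟ ♟ ♟ ♟ ♟ ♟
· · · · · ♞ · ·
· · · · · · · ·
· · · · · · · ·
· · · · · ♙ · ·
♙ ♙ ♙ ♙ ♙ · ♙ ♙
♖ ♘ ♗ ♕ ♔ ♗ ♘ ♖



  a b c d e f g h
  ─────────────────
8│♜ ♞ ♝ ♛ ♚ ♝ · ♜│8
7│♟ ♟ ♟ ♟ ♟ ♟ ♟ ♟│7
6│· · · · · ♞ · ·│6
5│· · · · · · · ·│5
4│· · · · · · · ·│4
3│· · · · · ♙ · ·│3
2│♙ ♙ ♙ ♙ ♙ · ♙ ♙│2
1│♖ ♘ ♗ ♕ ♔ ♗ ♘ ♖│1
  ─────────────────
  a b c d e f g h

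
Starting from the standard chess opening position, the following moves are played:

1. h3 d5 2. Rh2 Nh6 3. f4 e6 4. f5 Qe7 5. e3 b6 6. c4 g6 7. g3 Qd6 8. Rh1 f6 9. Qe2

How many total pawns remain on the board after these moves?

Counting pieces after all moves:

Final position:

  a b c d e f g h
  ─────────────────
8│♜ ♞ ♝ · ♚ ♝ · ♜│8
7│♟ · ♟ · · · · ♟│7
6│· ♟ · ♛ ♟ ♟ ♟ ♞│6
5│· · · ♟ · ♙ · ·│5
4│· · ♙ · · · · ·│4
3│· · · · ♙ · ♙ ♙│3
2│♙ ♙ · ♙ ♕ · · ·│2
1│♖ ♘ ♗ · ♔ ♗ ♘ ♖│1
  ─────────────────
  a b c d e f g h


16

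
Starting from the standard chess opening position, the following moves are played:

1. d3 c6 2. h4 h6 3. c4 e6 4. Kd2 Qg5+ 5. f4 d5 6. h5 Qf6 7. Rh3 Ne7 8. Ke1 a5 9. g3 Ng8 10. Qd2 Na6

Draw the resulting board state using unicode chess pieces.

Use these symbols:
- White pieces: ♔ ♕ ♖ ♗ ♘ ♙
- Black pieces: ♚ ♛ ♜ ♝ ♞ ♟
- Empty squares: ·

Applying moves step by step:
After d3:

♜ ♞ ♝ ♛ ♚ ♝ ♞ ♜
♟ ♟ ♟ ♟ ♟ ♟ ♟ ♟
· · · · · · · ·
· · · · · · · ·
· · · · · · · ·
· · · ♙ · · · ·
♙ ♙ ♙ · ♙ ♙ ♙ ♙
♖ ♘ ♗ ♕ ♔ ♗ ♘ ♖


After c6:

♜ ♞ ♝ ♛ ♚ ♝ ♞ ♜
♟ ♟ · ♟ ♟ ♟ ♟ ♟
· · ♟ · · · · ·
· · · · · · · ·
· · · · · · · ·
· · · ♙ · · · ·
♙ ♙ ♙ · ♙ ♙ ♙ ♙
♖ ♘ ♗ ♕ ♔ ♗ ♘ ♖


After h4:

♜ ♞ ♝ ♛ ♚ ♝ ♞ ♜
♟ ♟ · ♟ ♟ ♟ ♟ ♟
· · ♟ · · · · ·
· · · · · · · ·
· · · · · · · ♙
· · · ♙ · · · ·
♙ ♙ ♙ · ♙ ♙ ♙ ·
♖ ♘ ♗ ♕ ♔ ♗ ♘ ♖


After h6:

♜ ♞ ♝ ♛ ♚ ♝ ♞ ♜
♟ ♟ · ♟ ♟ ♟ ♟ ·
· · ♟ · · · · ♟
· · · · · · · ·
· · · · · · · ♙
· · · ♙ · · · ·
♙ ♙ ♙ · ♙ ♙ ♙ ·
♖ ♘ ♗ ♕ ♔ ♗ ♘ ♖


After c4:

♜ ♞ ♝ ♛ ♚ ♝ ♞ ♜
♟ ♟ · ♟ ♟ ♟ ♟ ·
· · ♟ · · · · ♟
· · · · · · · ·
· · ♙ · · · · ♙
· · · ♙ · · · ·
♙ ♙ · · ♙ ♙ ♙ ·
♖ ♘ ♗ ♕ ♔ ♗ ♘ ♖


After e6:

♜ ♞ ♝ ♛ ♚ ♝ ♞ ♜
♟ ♟ · ♟ · ♟ ♟ ·
· · ♟ · ♟ · · ♟
· · · · · · · ·
· · ♙ · · · · ♙
· · · ♙ · · · ·
♙ ♙ · · ♙ ♙ ♙ ·
♖ ♘ ♗ ♕ ♔ ♗ ♘ ♖


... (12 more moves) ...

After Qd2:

♜ ♞ ♝ · ♚ ♝ ♞ ♜
· ♟ · · · ♟ ♟ ·
· · ♟ · ♟ ♛ · ♟
♟ · · ♟ · · · ♙
· · ♙ · · ♙ · ·
· · · ♙ · · ♙ ♖
♙ ♙ · ♕ ♙ · · ·
♖ ♘ ♗ · ♔ ♗ ♘ ·


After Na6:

♜ · ♝ · ♚ ♝ ♞ ♜
· ♟ · · · ♟ ♟ ·
♞ · ♟ · ♟ ♛ · ♟
♟ · · ♟ · · · ♙
· · ♙ · · ♙ · ·
· · · ♙ · · ♙ ♖
♙ ♙ · ♕ ♙ · · ·
♖ ♘ ♗ · ♔ ♗ ♘ ·



  a b c d e f g h
  ─────────────────
8│♜ · ♝ · ♚ ♝ ♞ ♜│8
7│· ♟ · · · ♟ ♟ ·│7
6│♞ · ♟ · ♟ ♛ · ♟│6
5│♟ · · ♟ · · · ♙│5
4│· · ♙ · · ♙ · ·│4
3│· · · ♙ · · ♙ ♖│3
2│♙ ♙ · ♕ ♙ · · ·│2
1│♖ ♘ ♗ · ♔ ♗ ♘ ·│1
  ─────────────────
  a b c d e f g h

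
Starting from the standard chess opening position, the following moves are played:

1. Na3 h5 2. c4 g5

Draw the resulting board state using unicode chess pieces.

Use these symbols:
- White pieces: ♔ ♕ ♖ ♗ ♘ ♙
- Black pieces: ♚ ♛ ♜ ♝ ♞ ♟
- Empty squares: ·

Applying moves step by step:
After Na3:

♜ ♞ ♝ ♛ ♚ ♝ ♞ ♜
♟ ♟ ♟ ♟ ♟ ♟ ♟ ♟
· · · · · · · ·
· · · · · · · ·
· · · · · · · ·
♘ · · · · · · ·
♙ ♙ ♙ ♙ ♙ ♙ ♙ ♙
♖ · ♗ ♕ ♔ ♗ ♘ ♖


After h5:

♜ ♞ ♝ ♛ ♚ ♝ ♞ ♜
♟ ♟ ♟ ♟ ♟ ♟ ♟ ·
· · · · · · · ·
· · · · · · · ♟
· · · · · · · ·
♘ · · · · · · ·
♙ ♙ ♙ ♙ ♙ ♙ ♙ ♙
♖ · ♗ ♕ ♔ ♗ ♘ ♖


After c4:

♜ ♞ ♝ ♛ ♚ ♝ ♞ ♜
♟ ♟ ♟ ♟ ♟ ♟ ♟ ·
· · · · · · · ·
· · · · · · · ♟
· · ♙ · · · · ·
♘ · · · · · · ·
♙ ♙ · ♙ ♙ ♙ ♙ ♙
♖ · ♗ ♕ ♔ ♗ ♘ ♖


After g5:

♜ ♞ ♝ ♛ ♚ ♝ ♞ ♜
♟ ♟ ♟ ♟ ♟ ♟ · ·
· · · · · · · ·
· · · · · · ♟ ♟
· · ♙ · · · · ·
♘ · · · · · · ·
♙ ♙ · ♙ ♙ ♙ ♙ ♙
♖ · ♗ ♕ ♔ ♗ ♘ ♖



  a b c d e f g h
  ─────────────────
8│♜ ♞ ♝ ♛ ♚ ♝ ♞ ♜│8
7│♟ ♟ ♟ ♟ ♟ ♟ · ·│7
6│· · · · · · · ·│6
5│· · · · · · ♟ ♟│5
4│· · ♙ · · · · ·│4
3│♘ · · · · · · ·│3
2│♙ ♙ · ♙ ♙ ♙ ♙ ♙│2
1│♖ · ♗ ♕ ♔ ♗ ♘ ♖│1
  ─────────────────
  a b c d e f g h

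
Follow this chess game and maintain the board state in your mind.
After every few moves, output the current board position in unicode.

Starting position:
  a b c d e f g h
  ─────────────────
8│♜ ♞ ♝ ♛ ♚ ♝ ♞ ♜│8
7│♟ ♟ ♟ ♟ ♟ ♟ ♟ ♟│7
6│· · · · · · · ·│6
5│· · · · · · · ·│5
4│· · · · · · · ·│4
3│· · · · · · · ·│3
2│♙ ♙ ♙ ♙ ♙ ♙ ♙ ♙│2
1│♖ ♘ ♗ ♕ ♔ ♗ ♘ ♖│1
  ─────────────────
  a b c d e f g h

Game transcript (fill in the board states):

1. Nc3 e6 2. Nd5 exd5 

  a b c d e f g h
  ─────────────────
8│♜ ♞ ♝ ♛ ♚ ♝ ♞ ♜│8
7│♟ ♟ ♟ ♟ · ♟ ♟ ♟│7
6│· · · · · · · ·│6
5│· · · ♟ · · · ·│5
4│· · · · · · · ·│4
3│· · · · · · · ·│3
2│♙ ♙ ♙ ♙ ♙ ♙ ♙ ♙│2
1│♖ · ♗ ♕ ♔ ♗ ♘ ♖│1
  ─────────────────
  a b c d e f g h

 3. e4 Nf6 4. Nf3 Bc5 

  a b c d e f g h
  ─────────────────
8│♜ ♞ ♝ ♛ ♚ · · ♜│8
7│♟ ♟ ♟ ♟ · ♟ ♟ ♟│7
6│· · · · · ♞ · ·│6
5│· · ♝ ♟ · · · ·│5
4│· · · · ♙ · · ·│4
3│· · · · · ♘ · ·│3
2│♙ ♙ ♙ ♙ · ♙ ♙ ♙│2
1│♖ · ♗ ♕ ♔ ♗ · ♖│1
  ─────────────────
  a b c d e f g h

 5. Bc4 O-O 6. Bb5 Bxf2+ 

  a b c d e f g h
  ─────────────────
8│♜ ♞ ♝ ♛ · ♜ ♚ ·│8
7│♟ ♟ ♟ ♟ · ♟ ♟ ♟│7
6│· · · · · ♞ · ·│6
5│· ♗ · ♟ · · · ·│5
4│· · · · ♙ · · ·│4
3│· · · · · ♘ · ·│3
2│♙ ♙ ♙ ♙ · ♝ ♙ ♙│2
1│♖ · ♗ ♕ ♔ · · ♖│1
  ─────────────────
  a b c d e f g h

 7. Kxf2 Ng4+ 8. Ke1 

  a b c d e f g h
  ─────────────────
8│♜ ♞ ♝ ♛ · ♜ ♚ ·│8
7│♟ ♟ ♟ ♟ · ♟ ♟ ♟│7
6│· · · · · · · ·│6
5│· ♗ · ♟ · · · ·│5
4│· · · · ♙ · ♞ ·│4
3│· · · · · ♘ · ·│3
2│♙ ♙ ♙ ♙ · · ♙ ♙│2
1│♖ · ♗ ♕ ♔ · · ♖│1
  ─────────────────
  a b c d e f g h


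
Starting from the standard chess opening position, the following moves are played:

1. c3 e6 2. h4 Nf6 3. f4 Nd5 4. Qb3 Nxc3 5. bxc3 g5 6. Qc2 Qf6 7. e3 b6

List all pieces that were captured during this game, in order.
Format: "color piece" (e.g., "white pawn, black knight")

Tracking captures:
  Nxc3: captured white pawn
  bxc3: captured black knight

white pawn, black knight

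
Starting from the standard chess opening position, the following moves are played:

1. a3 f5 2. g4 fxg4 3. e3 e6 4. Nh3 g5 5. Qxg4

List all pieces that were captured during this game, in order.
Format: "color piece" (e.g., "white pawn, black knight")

Tracking captures:
  fxg4: captured white pawn
  Qxg4: captured black pawn

white pawn, black pawn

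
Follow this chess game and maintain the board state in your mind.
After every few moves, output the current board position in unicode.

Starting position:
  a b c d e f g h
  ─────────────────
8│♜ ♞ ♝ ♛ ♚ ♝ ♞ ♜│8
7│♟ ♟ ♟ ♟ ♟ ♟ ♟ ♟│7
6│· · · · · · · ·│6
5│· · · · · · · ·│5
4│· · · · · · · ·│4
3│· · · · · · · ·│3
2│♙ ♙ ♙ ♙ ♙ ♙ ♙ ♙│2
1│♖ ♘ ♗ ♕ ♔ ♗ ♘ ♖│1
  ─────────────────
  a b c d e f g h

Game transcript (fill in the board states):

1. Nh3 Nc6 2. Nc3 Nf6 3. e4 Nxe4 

  a b c d e f g h
  ─────────────────
8│♜ · ♝ ♛ ♚ ♝ · ♜│8
7│♟ ♟ ♟ ♟ ♟ ♟ ♟ ♟│7
6│· · ♞ · · · · ·│6
5│· · · · · · · ·│5
4│· · · · ♞ · · ·│4
3│· · ♘ · · · · ♘│3
2│♙ ♙ ♙ ♙ · ♙ ♙ ♙│2
1│♖ · ♗ ♕ ♔ ♗ · ♖│1
  ─────────────────
  a b c d e f g h

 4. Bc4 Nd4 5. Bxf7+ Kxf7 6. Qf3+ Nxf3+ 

  a b c d e f g h
  ─────────────────
8│♜ · ♝ ♛ · ♝ · ♜│8
7│♟ ♟ ♟ ♟ ♟ ♚ ♟ ♟│7
6│· · · · · · · ·│6
5│· · · · · · · ·│5
4│· · · · ♞ · · ·│4
3│· · ♘ · · ♞ · ♘│3
2│♙ ♙ ♙ ♙ · ♙ ♙ ♙│2
1│♖ · ♗ · ♔ · · ♖│1
  ─────────────────
  a b c d e f g h

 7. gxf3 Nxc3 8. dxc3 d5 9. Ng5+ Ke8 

  a b c d e f g h
  ─────────────────
8│♜ · ♝ ♛ ♚ ♝ · ♜│8
7│♟ ♟ ♟ · ♟ · ♟ ♟│7
6│· · · · · · · ·│6
5│· · · ♟ · · ♘ ·│5
4│· · · · · · · ·│4
3│· · ♙ · · ♙ · ·│3
2│♙ ♙ ♙ · · ♙ · ♙│2
1│♖ · ♗ · ♔ · · ♖│1
  ─────────────────
  a b c d e f g h

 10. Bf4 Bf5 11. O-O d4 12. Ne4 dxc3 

  a b c d e f g h
  ─────────────────
8│♜ · · ♛ ♚ ♝ · ♜│8
7│♟ ♟ ♟ · ♟ · ♟ ♟│7
6│· · · · · · · ·│6
5│· · · · · ♝ · ·│5
4│· · · · ♘ ♗ · ·│4
3│· · ♟ · · ♙ · ·│3
2│♙ ♙ ♙ · · ♙ · ♙│2
1│♖ · · · · ♖ ♔ ·│1
  ─────────────────
  a b c d e f g h

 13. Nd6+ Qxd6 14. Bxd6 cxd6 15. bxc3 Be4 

  a b c d e f g h
  ─────────────────
8│♜ · · · ♚ ♝ · ♜│8
7│♟ ♟ · · ♟ · ♟ ♟│7
6│· · · ♟ · · · ·│6
5│· · · · · · · ·│5
4│· · · · ♝ · · ·│4
3│· · ♙ · · ♙ · ·│3
2│♙ · ♙ · · ♙ · ♙│2
1│♖ · · · · ♖ ♔ ·│1
  ─────────────────
  a b c d e f g h



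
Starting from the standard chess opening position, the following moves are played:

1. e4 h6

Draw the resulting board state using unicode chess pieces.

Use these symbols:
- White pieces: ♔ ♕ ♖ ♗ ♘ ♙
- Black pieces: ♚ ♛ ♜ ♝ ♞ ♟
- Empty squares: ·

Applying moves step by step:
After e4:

♜ ♞ ♝ ♛ ♚ ♝ ♞ ♜
♟ ♟ ♟ ♟ ♟ ♟ ♟ ♟
· · · · · · · ·
· · · · · · · ·
· · · · ♙ · · ·
· · · · · · · ·
♙ ♙ ♙ ♙ · ♙ ♙ ♙
♖ ♘ ♗ ♕ ♔ ♗ ♘ ♖


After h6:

♜ ♞ ♝ ♛ ♚ ♝ ♞ ♜
♟ ♟ ♟ ♟ ♟ ♟ ♟ ·
· · · · · · · ♟
· · · · · · · ·
· · · · ♙ · · ·
· · · · · · · ·
♙ ♙ ♙ ♙ · ♙ ♙ ♙
♖ ♘ ♗ ♕ ♔ ♗ ♘ ♖



  a b c d e f g h
  ─────────────────
8│♜ ♞ ♝ ♛ ♚ ♝ ♞ ♜│8
7│♟ ♟ ♟ ♟ ♟ ♟ ♟ ·│7
6│· · · · · · · ♟│6
5│· · · · · · · ·│5
4│· · · · ♙ · · ·│4
3│· · · · · · · ·│3
2│♙ ♙ ♙ ♙ · ♙ ♙ ♙│2
1│♖ ♘ ♗ ♕ ♔ ♗ ♘ ♖│1
  ─────────────────
  a b c d e f g h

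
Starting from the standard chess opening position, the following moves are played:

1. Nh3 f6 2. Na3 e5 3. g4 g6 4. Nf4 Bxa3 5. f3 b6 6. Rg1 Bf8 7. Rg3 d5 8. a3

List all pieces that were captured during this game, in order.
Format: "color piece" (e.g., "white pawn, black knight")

Tracking captures:
  Bxa3: captured white knight

white knight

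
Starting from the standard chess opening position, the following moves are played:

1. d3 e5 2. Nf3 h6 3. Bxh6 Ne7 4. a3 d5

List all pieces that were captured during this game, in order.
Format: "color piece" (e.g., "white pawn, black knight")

Tracking captures:
  Bxh6: captured black pawn

black pawn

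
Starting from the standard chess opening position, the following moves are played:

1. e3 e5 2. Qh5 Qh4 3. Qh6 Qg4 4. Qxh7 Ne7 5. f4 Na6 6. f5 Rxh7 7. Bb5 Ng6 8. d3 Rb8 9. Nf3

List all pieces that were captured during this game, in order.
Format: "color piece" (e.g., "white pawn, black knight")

Tracking captures:
  Qxh7: captured black pawn
  Rxh7: captured white queen

black pawn, white queen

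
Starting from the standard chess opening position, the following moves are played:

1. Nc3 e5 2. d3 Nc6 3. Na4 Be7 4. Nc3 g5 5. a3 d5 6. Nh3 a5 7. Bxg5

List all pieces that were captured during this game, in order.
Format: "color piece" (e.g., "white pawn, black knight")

Tracking captures:
  Bxg5: captured black pawn

black pawn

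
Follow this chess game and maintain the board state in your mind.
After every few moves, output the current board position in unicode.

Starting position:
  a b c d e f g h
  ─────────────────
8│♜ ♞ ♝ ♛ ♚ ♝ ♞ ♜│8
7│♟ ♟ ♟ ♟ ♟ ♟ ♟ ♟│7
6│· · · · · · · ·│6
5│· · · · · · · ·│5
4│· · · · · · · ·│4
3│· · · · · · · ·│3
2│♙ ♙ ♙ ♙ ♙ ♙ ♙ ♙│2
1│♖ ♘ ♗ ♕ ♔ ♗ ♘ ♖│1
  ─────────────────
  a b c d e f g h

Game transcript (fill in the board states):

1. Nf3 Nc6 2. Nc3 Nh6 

  a b c d e f g h
  ─────────────────
8│♜ · ♝ ♛ ♚ ♝ · ♜│8
7│♟ ♟ ♟ ♟ ♟ ♟ ♟ ♟│7
6│· · ♞ · · · · ♞│6
5│· · · · · · · ·│5
4│· · · · · · · ·│4
3│· · ♘ · · ♘ · ·│3
2│♙ ♙ ♙ ♙ ♙ ♙ ♙ ♙│2
1│♖ · ♗ ♕ ♔ ♗ · ♖│1
  ─────────────────
  a b c d e f g h

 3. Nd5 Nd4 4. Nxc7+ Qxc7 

  a b c d e f g h
  ─────────────────
8│♜ · ♝ · ♚ ♝ · ♜│8
7│♟ ♟ ♛ ♟ ♟ ♟ ♟ ♟│7
6│· · · · · · · ♞│6
5│· · · · · · · ·│5
4│· · · ♞ · · · ·│4
3│· · · · · ♘ · ·│3
2│♙ ♙ ♙ ♙ ♙ ♙ ♙ ♙│2
1│♖ · ♗ ♕ ♔ ♗ · ♖│1
  ─────────────────
  a b c d e f g h

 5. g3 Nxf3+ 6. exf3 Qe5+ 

  a b c d e f g h
  ─────────────────
8│♜ · ♝ · ♚ ♝ · ♜│8
7│♟ ♟ · ♟ ♟ ♟ ♟ ♟│7
6│· · · · · · · ♞│6
5│· · · · ♛ · · ·│5
4│· · · · · · · ·│4
3│· · · · · ♙ ♙ ·│3
2│♙ ♙ ♙ ♙ · ♙ · ♙│2
1│♖ · ♗ ♕ ♔ ♗ · ♖│1
  ─────────────────
  a b c d e f g h

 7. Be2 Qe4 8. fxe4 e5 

  a b c d e f g h
  ─────────────────
8│♜ · ♝ · ♚ ♝ · ♜│8
7│♟ ♟ · ♟ · ♟ ♟ ♟│7
6│· · · · · · · ♞│6
5│· · · · ♟ · · ·│5
4│· · · · ♙ · · ·│4
3│· · · · · · ♙ ·│3
2│♙ ♙ ♙ ♙ ♗ ♙ · ♙│2
1│♖ · ♗ ♕ ♔ · · ♖│1
  ─────────────────
  a b c d e f g h

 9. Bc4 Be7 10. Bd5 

  a b c d e f g h
  ─────────────────
8│♜ · ♝ · ♚ · · ♜│8
7│♟ ♟ · ♟ ♝ ♟ ♟ ♟│7
6│· · · · · · · ♞│6
5│· · · ♗ ♟ · · ·│5
4│· · · · ♙ · · ·│4
3│· · · · · · ♙ ·│3
2│♙ ♙ ♙ ♙ · ♙ · ♙│2
1│♖ · ♗ ♕ ♔ · · ♖│1
  ─────────────────
  a b c d e f g h
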